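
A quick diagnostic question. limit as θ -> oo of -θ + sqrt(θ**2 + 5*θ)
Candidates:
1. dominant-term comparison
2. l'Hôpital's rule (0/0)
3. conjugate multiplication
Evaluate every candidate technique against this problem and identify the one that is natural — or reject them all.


Verdict: conjugate multiplication — two divergent pieces with a minus sign between them and a radical in the mix: rationalize sqrt(θ**2 + 5*θ) - θ before any limit law applies.
- dominant-term comparison — no dominant power emerges to decide the limit by degree comparison.
- l'Hôpital's rule (0/0) — the expression is a difference driving to ∞ − ∞, not a 0/0 quotient — there is no ratio for the rule to differentiate.
- conjugate multiplication: yes, a natural case for it.


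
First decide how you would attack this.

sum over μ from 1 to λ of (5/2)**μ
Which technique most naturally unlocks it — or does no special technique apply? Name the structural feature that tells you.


Verdict: the geometric series formula — each term is 5/2 times the previous one, so the geometric-series formula applies directly.


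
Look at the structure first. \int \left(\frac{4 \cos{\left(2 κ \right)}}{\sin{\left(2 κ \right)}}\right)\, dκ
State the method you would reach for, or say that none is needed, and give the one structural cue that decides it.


Best approach: u-substitution — read it as f(\sin{\left(2 κ \right)}) times a constant multiple of d(\sin{\left(2 κ \right)}): one substitution, u = \sin{\left(2 κ \right)}, finishes it.


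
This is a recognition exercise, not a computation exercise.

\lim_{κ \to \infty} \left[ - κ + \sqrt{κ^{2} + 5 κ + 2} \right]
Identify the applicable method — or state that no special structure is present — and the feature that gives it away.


Verdict: conjugate multiplication — turning the difference into a conjugate-rationalized ratio makes the limit readable.


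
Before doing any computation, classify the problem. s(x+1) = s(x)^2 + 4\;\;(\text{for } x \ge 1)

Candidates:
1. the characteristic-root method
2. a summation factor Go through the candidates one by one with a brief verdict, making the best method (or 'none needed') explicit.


Method: no special technique — each new value is a nonlinear function of earlier ones — scaling arguments and superposition both fail.
- the characteristic-root method: the recursion is nonlinear in the sequence values, so no linear-modes ansatz applies.
- a summation factor — no summation factor applies — the rule is not linear in the sequence values.


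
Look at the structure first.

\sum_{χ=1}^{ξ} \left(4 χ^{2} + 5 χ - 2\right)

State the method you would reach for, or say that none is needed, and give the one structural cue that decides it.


Technique: no special technique — recognize the absence of structure: constant-multiple powers of χ summed plainly, no special method required.


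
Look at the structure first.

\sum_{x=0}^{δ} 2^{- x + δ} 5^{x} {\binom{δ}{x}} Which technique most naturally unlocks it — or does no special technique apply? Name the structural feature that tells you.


Best approach: the binomial theorem — {\binom{δ}{x}} weighting matched powers of 5 and 2 is the expanded form of (5 + 2)^δ — fold it back up.


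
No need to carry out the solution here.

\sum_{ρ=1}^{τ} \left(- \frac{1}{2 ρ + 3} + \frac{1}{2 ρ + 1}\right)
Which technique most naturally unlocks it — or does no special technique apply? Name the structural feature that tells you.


Technique: telescoping — consecutive terms evaluate one function at adjacent indices (\frac{1}{2 ρ + 1} is its current value): one term's tail is the next term's head, so the chain collapses.


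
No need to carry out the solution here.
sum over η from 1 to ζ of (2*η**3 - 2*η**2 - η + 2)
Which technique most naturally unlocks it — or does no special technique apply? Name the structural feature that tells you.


Verdict: no special technique — with only polynomial terms in η present, the classical sum-of-powers identities are all you need.


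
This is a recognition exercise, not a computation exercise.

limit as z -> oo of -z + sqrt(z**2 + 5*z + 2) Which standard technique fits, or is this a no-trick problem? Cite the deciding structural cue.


Best approach: conjugate multiplication — two divergent pieces with a minus sign between them and a radical in the mix: rationalize sqrt(z**2 + 5*z + 2) - z before any limit law applies.


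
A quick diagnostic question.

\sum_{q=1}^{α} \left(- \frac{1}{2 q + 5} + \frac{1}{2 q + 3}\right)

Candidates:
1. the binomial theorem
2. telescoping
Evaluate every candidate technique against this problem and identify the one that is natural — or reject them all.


Best approach: telescoping — consecutive terms evaluate one function at adjacent indices (\frac{1}{2 q + 3} is its current value): one term's tail is the next term's head, so the chain collapses.
- the binomial theorem — the terms lack the binomial-coefficient-weighted complementary-power pattern of an expansion.
- telescoping — a fit — the right tool for this form.


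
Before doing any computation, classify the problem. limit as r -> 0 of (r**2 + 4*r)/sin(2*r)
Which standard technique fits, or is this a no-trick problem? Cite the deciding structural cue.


Technique: l'Hôpital's rule (0/0) — both numerator and denominator vanish at 0: the genuine 0/0 indeterminate that l'Hôpital exists for. Known elementary limits would finish this too — the rule just bypasses the case analysis.


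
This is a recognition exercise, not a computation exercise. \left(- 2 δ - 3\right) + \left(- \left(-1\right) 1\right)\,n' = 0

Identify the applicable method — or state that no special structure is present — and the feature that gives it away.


Method: no special technique — solved for the derivative, n never appears on the right — this is a direct integration in δ, not a differential-equations problem at heart.


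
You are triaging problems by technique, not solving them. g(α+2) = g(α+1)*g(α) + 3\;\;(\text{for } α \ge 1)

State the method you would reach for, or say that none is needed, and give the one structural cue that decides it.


Diagnosis: no special technique — the update rule curves (it is not linear in the unknown sequence), so no superposition-based closed form attaches — iterate or study it directly.


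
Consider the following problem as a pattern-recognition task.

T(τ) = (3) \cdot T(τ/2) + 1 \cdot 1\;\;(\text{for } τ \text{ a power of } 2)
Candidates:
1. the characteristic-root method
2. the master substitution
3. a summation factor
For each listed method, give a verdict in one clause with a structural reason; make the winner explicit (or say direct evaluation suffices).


Method: the master substitution — treat m = log base 2 of τ as the new clock: one recursion step advances m by one while τ scales by 2.
- the characteristic-root method: the recursion divides its index rather than shifting it — outside the constant-shift family the root method covers.
- the master substitution — a fit — the right tool for this form.
- a summation factor: a divided-index call is outside the fixed-shift first-order family a summation factor normalizes.


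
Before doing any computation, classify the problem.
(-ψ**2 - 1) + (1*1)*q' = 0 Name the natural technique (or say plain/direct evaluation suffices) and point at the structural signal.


Technique: no special technique — the slope is a function of ψ alone, so integrate both sides directly.


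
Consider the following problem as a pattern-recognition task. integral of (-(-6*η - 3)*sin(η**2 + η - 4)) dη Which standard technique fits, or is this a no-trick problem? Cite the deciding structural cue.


Technique: u-substitution — collected, the integrand has one factor that is, up to a constant, the derivative of an inner expression the rest depends on — substitute for that inner expression.


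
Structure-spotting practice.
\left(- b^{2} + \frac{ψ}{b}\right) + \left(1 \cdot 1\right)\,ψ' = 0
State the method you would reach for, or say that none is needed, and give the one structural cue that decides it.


Best approach: a linear integrating factor — the unknown enters only to the first power against a nonzero forcing term — the integrating-factor template applies directly.


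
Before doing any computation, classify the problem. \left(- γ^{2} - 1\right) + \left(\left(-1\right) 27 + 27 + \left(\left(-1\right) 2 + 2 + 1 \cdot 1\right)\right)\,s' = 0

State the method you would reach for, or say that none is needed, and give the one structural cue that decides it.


Best approach: no special technique — solved for the derivative, s never appears on the right — this is a direct integration in γ, not a differential-equations problem at heart.


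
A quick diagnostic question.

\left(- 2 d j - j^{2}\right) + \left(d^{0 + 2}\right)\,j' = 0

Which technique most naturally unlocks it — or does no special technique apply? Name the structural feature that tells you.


Verdict: the homogeneous substitution — solved for the derivative, the right side is unchanged under scaling d and j together — it depends only on the ratio j/d, so substitute a single ratio variable. Rearranged, this also fits the Bernoulli template directly; the homogeneous substitution reads the structure without the rearrangement.


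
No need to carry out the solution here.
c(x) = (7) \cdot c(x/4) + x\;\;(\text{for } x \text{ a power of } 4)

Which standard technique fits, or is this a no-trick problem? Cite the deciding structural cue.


Method: the master substitution — the argument shrinks by the factor 4, so measure the index on a logarithmic scale and the recursion becomes a shift.


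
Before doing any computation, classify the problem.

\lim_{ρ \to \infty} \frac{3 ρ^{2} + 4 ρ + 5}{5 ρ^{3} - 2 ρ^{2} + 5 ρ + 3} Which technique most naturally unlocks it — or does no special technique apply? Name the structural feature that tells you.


Diagnosis: dominant-term comparison — growth-rate triage: the leading powers of ρ decide the limit, everything else is noise. Viewed as a single quotient this is an ∞/∞ form — an at-infinity application of l'Hôpital's rule would also resolve it; comparing leading growth reads the answer without differentiating.


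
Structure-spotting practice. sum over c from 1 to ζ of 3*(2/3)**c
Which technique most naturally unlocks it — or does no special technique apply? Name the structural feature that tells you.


Diagnosis: the geometric series formula — each summand is the previous one scaled by 2/3; that constant multiplier is itself the geometric structure.


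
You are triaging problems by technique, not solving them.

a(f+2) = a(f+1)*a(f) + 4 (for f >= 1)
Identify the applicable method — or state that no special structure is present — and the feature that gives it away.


Verdict: no special technique — the new term depends nonlinearly on the old ones, which disqualifies every superposition-based technique.


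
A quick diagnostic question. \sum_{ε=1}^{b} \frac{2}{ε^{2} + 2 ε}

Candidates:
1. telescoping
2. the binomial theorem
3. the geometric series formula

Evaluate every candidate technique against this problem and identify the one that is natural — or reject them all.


Technique: telescoping — the denominator's roots in \frac{2}{ε^{2} + 2 ε} sit an integer apart: decomposition produces a self-cancelling chain.
- telescoping — yes — fits the structure here.
- the binomial theorem — the terms do not reassemble into a binomial power.
- the geometric series formula: the term-to-term ratio drifts with the index — the one thing the geometric formula cannot absorb.


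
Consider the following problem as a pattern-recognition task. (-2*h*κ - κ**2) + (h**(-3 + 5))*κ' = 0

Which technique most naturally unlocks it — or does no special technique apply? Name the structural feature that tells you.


Method: the homogeneous substitution — the slope's numerator and denominator have matching total degree, so it depends only on κ/h and the ratio substitution collapses it. This doubles as a Bernoulli equation in the unknown as written; the homogeneous route needs no setup at all.


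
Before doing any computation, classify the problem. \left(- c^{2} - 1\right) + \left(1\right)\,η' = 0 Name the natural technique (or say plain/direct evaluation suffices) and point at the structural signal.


Verdict: no special technique — solved for the derivative, η never appears on the right — this is a direct integration in c, not a differential-equations problem at heart.


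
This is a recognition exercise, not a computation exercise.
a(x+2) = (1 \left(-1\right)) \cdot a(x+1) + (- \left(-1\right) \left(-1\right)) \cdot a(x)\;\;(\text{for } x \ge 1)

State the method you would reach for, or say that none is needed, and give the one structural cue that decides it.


Method: the characteristic-root method — fixed numeric weights on consecutive terms and no forcing term added: the root method in its home territory.


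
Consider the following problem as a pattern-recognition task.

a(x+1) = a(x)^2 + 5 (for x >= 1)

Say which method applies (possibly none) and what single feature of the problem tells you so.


Method: no special technique — the unknown enters the rule nonlinearly, not as a weighted sum — no linear method is even well-posed.


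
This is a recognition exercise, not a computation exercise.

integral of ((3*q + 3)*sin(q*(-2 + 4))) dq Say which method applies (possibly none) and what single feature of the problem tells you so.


Diagnosis: integration by parts — the integrand splits as 3*q + 3 times sin(q*(-2 + 4)) — repeatedly differentiating the polynomial part kills it, which is the parts ladder.


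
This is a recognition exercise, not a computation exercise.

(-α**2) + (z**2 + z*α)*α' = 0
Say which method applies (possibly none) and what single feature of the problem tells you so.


Technique: the homogeneous substitution — solved for the derivative, the right side is unchanged under scaling z and α together — it depends only on the ratio α/z, so substitute a single ratio variable. Rewriting — with the variables' roles exchanged where the shape demands it — would expose a Bernoulli structure too; the homogeneous substitution simply reads the degrees directly.


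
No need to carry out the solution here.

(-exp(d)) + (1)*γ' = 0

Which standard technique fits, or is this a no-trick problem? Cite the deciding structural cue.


Method: no special technique — the slope is a function of d alone, so integrate both sides directly.


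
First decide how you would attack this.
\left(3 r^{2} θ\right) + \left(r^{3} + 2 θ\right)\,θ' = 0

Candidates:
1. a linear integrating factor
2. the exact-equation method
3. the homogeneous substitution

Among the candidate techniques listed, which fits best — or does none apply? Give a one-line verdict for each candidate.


Diagnosis: the exact-equation method — the mixed-partials test passes for 3 r^{2} θ and r^{3} + 2 θ, so a potential function exists as presented.
- a linear integrating factor: the unknown enters nonlinearly (through a power, a denominator, or a transcendental function), which the linear integrating-factor recipe cannot absorb as-is — any repair would come from a preliminary substitution, not the factor.
- the exact-equation method — yes — fits the structure here.
- the homogeneous substitution: solved for the derivative, the right side changes under joint scaling of the two variables.


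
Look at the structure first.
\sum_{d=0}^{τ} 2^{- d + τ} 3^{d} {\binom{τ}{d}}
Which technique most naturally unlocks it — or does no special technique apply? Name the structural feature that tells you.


Method: the binomial theorem — terms weighting {\binom{τ}{d}} against matched powers of 3 and 2 reassemble into (3 + 2)^τ by the binomial theorem.


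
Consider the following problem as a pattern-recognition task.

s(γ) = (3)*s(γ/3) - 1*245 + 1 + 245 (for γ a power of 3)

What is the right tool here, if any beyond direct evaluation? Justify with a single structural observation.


Method: the master substitution — a divide-and-conquer shape: argument γ/3, so change variables with γ = 3^m and solve the linear version.


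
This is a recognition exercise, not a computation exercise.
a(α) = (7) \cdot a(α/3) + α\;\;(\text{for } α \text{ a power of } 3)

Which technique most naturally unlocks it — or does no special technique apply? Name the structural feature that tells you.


Method: the master substitution — the argument shrinks by the factor 3, so measure the index on a logarithmic scale and the recursion becomes a shift.


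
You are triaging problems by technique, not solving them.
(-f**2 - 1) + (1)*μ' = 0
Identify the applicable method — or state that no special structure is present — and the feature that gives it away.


Verdict: no special technique — the slope is a pure function of f; integrate both sides and be done.


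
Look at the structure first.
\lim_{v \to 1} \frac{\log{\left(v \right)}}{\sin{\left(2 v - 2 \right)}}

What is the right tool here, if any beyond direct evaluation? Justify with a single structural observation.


Technique: l'Hôpital's rule (0/0) — both numerator and denominator vanish at 1: the genuine 0/0 indeterminate that l'Hôpital exists for. The standard small-argument limits would also carry it; the rule is the systematic route.


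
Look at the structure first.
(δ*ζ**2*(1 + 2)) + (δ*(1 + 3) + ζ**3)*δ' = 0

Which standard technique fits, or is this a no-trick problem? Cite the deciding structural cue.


Verdict: the exact-equation method — because the two cross partials coincide, the form is conservative as written — recover its potential in (ζ, δ).


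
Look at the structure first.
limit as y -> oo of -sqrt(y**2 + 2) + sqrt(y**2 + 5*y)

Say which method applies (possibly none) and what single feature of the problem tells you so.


Technique: conjugate multiplication — this difference gives up after one conjugate multiplication — the radical structure cancels against its conjugate.


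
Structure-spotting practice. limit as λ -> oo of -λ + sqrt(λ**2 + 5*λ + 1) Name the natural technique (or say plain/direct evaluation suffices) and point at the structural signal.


Diagnosis: conjugate multiplication — the difference sqrt(λ**2 + 5*λ + 1) - λ is an ∞ − ∞ stalemate; its conjugate partner breaks the tie.


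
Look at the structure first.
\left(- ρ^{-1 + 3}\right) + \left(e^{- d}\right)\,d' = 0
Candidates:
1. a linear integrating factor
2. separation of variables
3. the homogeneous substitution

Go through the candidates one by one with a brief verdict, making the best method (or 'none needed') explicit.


Technique: separation of variables — solved for the derivative, the right side splits multiplicatively into a function of each variable alone — divide and integrate each side.
- a linear integrating factor: the unknown enters nonlinearly (through a power, a denominator, or a transcendental function), which the linear integrating-factor recipe cannot absorb as-is — any repair would come from a preliminary substitution, not the factor.
- separation of variables: applicable, and directly so.
- the homogeneous substitution — rescaling both variables together changes the slope, so no ratio substitution collapses it.


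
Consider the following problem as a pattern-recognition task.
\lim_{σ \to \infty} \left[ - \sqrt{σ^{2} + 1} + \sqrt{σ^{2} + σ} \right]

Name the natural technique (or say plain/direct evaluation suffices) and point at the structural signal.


Best approach: conjugate multiplication — neither \sqrt{σ^{2} + σ} nor \sqrt{σ^{2} + 1} converges alone, so rewrite their difference as a conjugate-rationalized quotient first.


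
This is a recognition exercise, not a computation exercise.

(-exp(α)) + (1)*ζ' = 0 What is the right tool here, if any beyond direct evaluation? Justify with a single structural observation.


Verdict: no special technique — with ζ absent the equation is not coupled at all: direct integration in α.


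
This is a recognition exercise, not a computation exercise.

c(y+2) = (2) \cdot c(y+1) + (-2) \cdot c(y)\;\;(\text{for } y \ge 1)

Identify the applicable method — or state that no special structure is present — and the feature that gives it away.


Verdict: the characteristic-root method — try a geometric ansatz r^y: constant coefficients turn the recurrence into one polynomial equation in r.


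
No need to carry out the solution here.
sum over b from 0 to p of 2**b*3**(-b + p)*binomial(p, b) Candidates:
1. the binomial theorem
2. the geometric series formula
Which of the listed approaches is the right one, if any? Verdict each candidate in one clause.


Best approach: the binomial theorem — the binomial coefficients weight matched powers of 2 and 3, which is exactly the expansion of a binomial power.
- the binomial theorem: a fit — the right tool for this form.
- the geometric series formula: consecutive terms are not related by a fixed multiplier.


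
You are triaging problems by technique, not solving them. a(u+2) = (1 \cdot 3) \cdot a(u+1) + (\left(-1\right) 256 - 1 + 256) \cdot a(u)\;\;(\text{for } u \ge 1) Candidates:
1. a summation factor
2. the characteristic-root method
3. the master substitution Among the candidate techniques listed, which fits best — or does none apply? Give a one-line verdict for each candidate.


Best approach: the characteristic-root method — try a geometric ansatz r^u: constant coefficients turn the recurrence into one polynomial equation in r.
- a summation factor — the recurrence reaches back more than one step, outside the first-order family a summation factor normalizes.
- the characteristic-root method — yes, a natural case for it.
- the master substitution — this is shift-type recursion, outside the divide-and-conquer template.


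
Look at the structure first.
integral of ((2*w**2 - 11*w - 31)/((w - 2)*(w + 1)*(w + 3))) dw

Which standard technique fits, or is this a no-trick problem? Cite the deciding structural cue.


Method: partial fractions — a proper rational integrand whose denominator splits into simpler factors — decompose into partial fractions first.


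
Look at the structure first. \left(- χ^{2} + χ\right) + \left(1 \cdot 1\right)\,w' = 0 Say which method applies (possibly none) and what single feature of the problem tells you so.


Method: no special technique — the slope is a function of χ alone, so integrate both sides directly.


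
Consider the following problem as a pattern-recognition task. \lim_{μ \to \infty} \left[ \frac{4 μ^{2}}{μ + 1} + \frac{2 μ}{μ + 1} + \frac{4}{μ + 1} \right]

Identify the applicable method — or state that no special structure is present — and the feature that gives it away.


Technique: dominant-term comparison — as μ grows, only the highest-degree terms matter — compare leading terms and read the limit off. l'Hôpital's at-infinity variant applies to the expression viewed as a single quotient; the leading-term comparison is the direct route.


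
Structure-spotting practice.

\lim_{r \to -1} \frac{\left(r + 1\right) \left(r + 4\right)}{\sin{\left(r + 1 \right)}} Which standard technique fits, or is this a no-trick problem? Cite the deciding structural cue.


Diagnosis: l'Hôpital's rule (0/0) — plug in -1: top and bottom both hit zero, so differentiate each and retry. One could equally expand both pieces locally and compare leading terms; the rule does that in one stroke.


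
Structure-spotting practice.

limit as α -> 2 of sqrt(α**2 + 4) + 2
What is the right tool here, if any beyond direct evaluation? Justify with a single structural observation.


Diagnosis: no special technique — the expression is continuous at 2 — substitute and evaluate; no indeterminate form appears.


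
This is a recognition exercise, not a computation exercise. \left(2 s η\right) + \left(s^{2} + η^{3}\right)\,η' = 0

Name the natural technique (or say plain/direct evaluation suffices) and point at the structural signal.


Best approach: the exact-equation method — equality of cross partials is the green light — assemble the potential function term by term.


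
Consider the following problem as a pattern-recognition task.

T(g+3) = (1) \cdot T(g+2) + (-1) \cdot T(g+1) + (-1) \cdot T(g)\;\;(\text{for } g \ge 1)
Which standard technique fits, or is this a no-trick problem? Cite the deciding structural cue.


Method: the characteristic-root method — linear, homogeneous, constant coefficients: solutions of the form r^g exist — find the roots of the characteristic polynomial.


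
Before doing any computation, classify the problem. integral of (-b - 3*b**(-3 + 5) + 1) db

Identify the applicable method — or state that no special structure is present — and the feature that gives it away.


Best approach: no special technique — every term is a constant multiple of a power of b; term-wise power-rule integration needs no preliminary transformation.


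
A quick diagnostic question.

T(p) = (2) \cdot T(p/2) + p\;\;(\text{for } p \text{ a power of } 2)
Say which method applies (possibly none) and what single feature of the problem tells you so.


Technique: the master substitution — treat m = log base 2 of p as the new clock: one recursion step advances m by one while p scales by 2.


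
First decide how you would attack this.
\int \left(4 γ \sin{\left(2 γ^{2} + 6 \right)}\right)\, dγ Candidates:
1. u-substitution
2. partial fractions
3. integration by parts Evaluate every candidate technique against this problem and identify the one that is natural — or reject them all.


Technique: u-substitution — everything non-trivial happens through the inner expression 2 γ^{2} + 6, and its derivative accounts for the remaining factor up to a constant, so set u = 2 γ^{2} + 6.
- u-substitution: yes, a natural case for it.
- partial fractions — the expression is not a ratio of polynomials that decomposes further.
- integration by parts — the non-polynomial partner is not one of the parts kernels — exp, sine, or cosine with a degree-1 argument, or a logarithm.


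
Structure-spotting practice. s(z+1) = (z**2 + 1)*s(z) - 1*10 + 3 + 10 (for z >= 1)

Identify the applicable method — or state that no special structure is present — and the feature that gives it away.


Technique: a summation factor — it is first-order linear but the coefficient z**2 + 1 depends on the index, so multiply through by a summation factor to telescope it.


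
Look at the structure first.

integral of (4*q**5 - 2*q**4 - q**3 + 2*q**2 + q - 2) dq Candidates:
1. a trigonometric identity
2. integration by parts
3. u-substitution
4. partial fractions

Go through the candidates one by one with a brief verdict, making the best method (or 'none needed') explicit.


Verdict: no special technique — the integrand is a sum of constant multiples of powers of q — integrate term by term.
- a trigonometric identity: no sine or cosine appears, so there is nothing for a trigonometric identity to act on.
- integration by parts: parts would only shuffle a directly integrable integrand.
- u-substitution — any workable substitution here is cosmetic — the integrand is already in directly integrable form.
- partial fractions: there is no rational-function structure to decompose.


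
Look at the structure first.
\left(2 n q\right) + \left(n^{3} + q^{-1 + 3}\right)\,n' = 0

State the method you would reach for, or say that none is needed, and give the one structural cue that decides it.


Best approach: the exact-equation method — because the two cross partials coincide, the form is conservative as written — recover its potential in (q, n).


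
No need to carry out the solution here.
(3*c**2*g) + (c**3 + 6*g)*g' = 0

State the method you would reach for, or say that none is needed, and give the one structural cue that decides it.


Technique: the exact-equation method — this form is already the differential of something: the matching mixed partials of 3*c**2*g and c**3 + 6*g prove it.


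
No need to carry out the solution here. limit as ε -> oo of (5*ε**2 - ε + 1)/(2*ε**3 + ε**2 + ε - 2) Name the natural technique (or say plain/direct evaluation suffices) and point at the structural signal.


Diagnosis: dominant-term comparison — as ε grows, only the highest-degree terms matter — compare leading terms and read the limit off. l'Hôpital's at-infinity variant applies to the expression viewed as a single quotient; the leading-term comparison is the direct route.


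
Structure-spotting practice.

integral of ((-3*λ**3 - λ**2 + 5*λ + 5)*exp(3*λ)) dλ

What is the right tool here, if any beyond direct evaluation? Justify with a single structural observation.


Diagnosis: integration by parts — a polynomial factor -3*λ**3 - λ**2 + 5*λ + 5 multiplies exp(3*λ); differentiating -3*λ**3 - λ**2 + 5*λ + 5 lowers its degree while exp(3*λ) integrates cleanly, so parts wins.


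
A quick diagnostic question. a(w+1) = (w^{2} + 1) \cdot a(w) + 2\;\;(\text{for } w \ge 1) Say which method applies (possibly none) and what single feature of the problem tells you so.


Technique: a summation factor — it is first-order linear but the coefficient w^{2} + 1 depends on the index, so multiply through by a summation factor to telescope it.


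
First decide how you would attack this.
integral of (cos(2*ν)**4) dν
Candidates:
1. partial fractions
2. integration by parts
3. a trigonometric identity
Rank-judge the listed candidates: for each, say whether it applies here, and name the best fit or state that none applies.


Best approach: a trigonometric identity — cos(2*ν)**4 is the textbook power-reduction case — identities first, antiderivatives second.
- partial fractions — the expression is not a ratio of polynomials that decomposes further.
- integration by parts — not the natural route: no polynomial-kernel product appears — a recursive parts reduction of the trigonometric product exists, but the identity rewrite is direct.
- a trigonometric identity — yes — fits the structure here.


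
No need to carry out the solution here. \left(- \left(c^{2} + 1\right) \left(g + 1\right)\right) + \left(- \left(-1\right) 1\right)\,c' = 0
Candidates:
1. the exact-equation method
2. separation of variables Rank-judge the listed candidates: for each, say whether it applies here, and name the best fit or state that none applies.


Diagnosis: separation of variables — solved for the derivative, the right side factors as g + 1 times c^{2} + 1 — all g-dependence separates from all c-dependence.
- the exact-equation method: the mixed partial derivatives differ, so the left side is not a total differential.
- separation of variables — a fit — the right tool for this form.


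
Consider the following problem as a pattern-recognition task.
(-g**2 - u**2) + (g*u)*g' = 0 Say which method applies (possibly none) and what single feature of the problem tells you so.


Method: the homogeneous substitution — solved for the derivative, the right side is unchanged under scaling u and g together — it depends only on the ratio g/u, so substitute a single ratio variable. This doubles as a Bernoulli equation in the unknown as written; the homogeneous route needs no setup at all.


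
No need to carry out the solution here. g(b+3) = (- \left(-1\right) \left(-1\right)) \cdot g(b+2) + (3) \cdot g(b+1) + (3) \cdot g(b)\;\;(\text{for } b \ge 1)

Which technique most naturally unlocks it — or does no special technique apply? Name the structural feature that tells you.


Technique: the characteristic-root method — fixed numeric weights on consecutive terms and no forcing term added: the root method in its home territory.


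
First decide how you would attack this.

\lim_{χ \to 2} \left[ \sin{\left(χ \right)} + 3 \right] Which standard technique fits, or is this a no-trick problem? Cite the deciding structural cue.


Method: no special technique — no denominator vanishes and nothing blows up at 2: direct substitution is the whole computation.


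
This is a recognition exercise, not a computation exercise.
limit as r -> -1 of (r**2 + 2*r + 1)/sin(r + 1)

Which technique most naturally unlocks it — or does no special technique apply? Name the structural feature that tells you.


Verdict: l'Hôpital's rule (0/0) — numerator and denominator both vanish at -1 — a genuine 0/0 form, which is exactly when l'Hôpital applies. Known elementary limits would finish this too — the rule just bypasses the case analysis.


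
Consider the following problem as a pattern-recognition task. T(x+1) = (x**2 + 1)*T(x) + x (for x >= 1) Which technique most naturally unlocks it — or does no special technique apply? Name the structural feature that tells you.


Verdict: a summation factor — because the multiplier x**2 + 1 is index-dependent, divide through by its running product and sum the resulting differences.


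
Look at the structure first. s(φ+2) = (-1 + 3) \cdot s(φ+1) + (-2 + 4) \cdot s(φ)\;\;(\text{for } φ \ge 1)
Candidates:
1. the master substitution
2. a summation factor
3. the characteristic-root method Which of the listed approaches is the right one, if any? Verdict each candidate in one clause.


Verdict: the characteristic-root method — every coefficient is a fixed number and the forcing is zero — substitute r^φ and read off the root equation.
- the master substitution — no fixed divisor shrinks the index between calls.
- a summation factor — a summation factor telescopes one-step recursions; this one carries higher-order memory.
- the characteristic-root method — yes, a natural case for it.


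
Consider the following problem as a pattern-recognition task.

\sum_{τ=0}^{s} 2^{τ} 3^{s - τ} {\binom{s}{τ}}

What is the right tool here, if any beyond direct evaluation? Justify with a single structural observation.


Diagnosis: the binomial theorem — the binomial coefficients weight matched powers of 2 and 3, which is exactly the expansion of a binomial power.


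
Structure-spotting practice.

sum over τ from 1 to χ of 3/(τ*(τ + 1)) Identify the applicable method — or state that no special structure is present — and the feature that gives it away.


Method: telescoping — integer-spaced poles in 3/(τ*(τ + 1)) are the telescoping signature in disguise.


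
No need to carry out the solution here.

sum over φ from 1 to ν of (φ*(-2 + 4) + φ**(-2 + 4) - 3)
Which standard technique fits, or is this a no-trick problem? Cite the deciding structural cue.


Diagnosis: no special technique — recognize the absence of structure: constant-multiple powers of φ summed plainly, no special method required.


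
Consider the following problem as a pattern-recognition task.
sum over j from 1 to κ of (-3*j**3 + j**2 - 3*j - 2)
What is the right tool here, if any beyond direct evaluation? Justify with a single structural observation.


Best approach: no special technique — recognize the absence of structure: constant-multiple powers of j summed plainly, no special method required.


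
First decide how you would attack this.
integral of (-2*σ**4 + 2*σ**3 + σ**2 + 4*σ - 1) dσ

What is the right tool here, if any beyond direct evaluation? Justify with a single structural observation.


Method: no special technique — the integrand is a sum of constant multiples of powers of σ — integrate term by term.


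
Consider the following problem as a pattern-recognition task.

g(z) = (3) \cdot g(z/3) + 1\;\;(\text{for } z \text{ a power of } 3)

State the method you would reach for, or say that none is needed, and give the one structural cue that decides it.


Verdict: the master substitution — treat m = log base 3 of z as the new clock: one recursion step advances m by one while z scales by 3.


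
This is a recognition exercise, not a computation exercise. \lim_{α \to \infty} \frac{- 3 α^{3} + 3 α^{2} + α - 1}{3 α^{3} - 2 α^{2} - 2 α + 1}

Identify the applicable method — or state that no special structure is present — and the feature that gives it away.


Verdict: dominant-term comparison — divide by the highest power of α present: lower-order terms vanish and the dominant ratio remains. Differentiating the expression as a single quotient would eventually settle it as well; matching dominant growth settles it immediately.


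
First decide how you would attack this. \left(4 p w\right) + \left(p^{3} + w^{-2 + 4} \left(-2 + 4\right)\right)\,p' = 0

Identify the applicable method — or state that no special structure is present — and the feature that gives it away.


Diagnosis: the exact-equation method — equality of cross partials is the green light — assemble the potential function term by term.


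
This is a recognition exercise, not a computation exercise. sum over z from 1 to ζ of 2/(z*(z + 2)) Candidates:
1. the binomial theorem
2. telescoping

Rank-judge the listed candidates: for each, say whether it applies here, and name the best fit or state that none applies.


Best approach: telescoping — poles of 2/(z*(z + 2)) differ by an integer, the telltale of a telescoping partial-fraction sum.
- the binomial theorem: there is no sum-raised-to-a-power identity hiding in these terms.
- telescoping — a fit — the right tool for this form.


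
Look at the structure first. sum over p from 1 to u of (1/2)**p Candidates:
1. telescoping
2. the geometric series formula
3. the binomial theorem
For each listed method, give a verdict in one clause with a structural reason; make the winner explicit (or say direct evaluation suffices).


Method: the geometric series formula — consecutive terms stand in a fixed index-free ratio — the geometric sum formula closes it.
- telescoping — writing out consecutive terms as given produces no pairwise cancellation.
- the geometric series formula — applicable, and directly so.
- the binomial theorem — no binomial coefficients pair up with complementary powers here.


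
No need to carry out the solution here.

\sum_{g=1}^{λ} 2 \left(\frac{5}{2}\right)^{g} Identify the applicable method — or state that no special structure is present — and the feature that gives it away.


Technique: the geometric series formula — term-over-term division gives \frac{5}{2} every time — index-free ratio, geometric sum formula applies.


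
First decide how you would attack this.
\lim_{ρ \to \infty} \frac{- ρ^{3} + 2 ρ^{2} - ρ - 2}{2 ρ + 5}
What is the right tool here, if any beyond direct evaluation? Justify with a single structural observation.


Method: dominant-term comparison — growth-rate triage: the leading powers of ρ decide the limit, everything else is noise. Viewed as a single quotient this is an ∞/∞ form — an at-infinity application of l'Hôpital's rule would also resolve it; comparing leading growth reads the answer without differentiating.


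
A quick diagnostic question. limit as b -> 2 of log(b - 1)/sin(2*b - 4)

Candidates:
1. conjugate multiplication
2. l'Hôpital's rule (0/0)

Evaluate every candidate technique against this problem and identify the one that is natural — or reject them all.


Method: l'Hôpital's rule (0/0) — both numerator and denominator vanish at 2: the genuine 0/0 indeterminate that l'Hôpital exists for. A first-order expansion at the point is an equally standard path; the rule packages it.
- conjugate multiplication: no divergent radical difference is present for a conjugate pair to cancel.
- l'Hôpital's rule (0/0) — a fit — the right tool for this form.
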